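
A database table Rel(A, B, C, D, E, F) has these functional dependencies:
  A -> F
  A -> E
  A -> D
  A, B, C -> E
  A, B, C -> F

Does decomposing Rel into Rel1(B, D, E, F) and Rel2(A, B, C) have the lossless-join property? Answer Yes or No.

No

Rel1 ∩ Rel2 = {B}; its closure under F is {B}.
Neither Rel1 nor Rel2 is contained in that closure, so the decomposition is lossy.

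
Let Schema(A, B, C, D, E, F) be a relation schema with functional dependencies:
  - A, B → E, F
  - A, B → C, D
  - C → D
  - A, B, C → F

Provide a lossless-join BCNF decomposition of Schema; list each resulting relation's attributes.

{A, B, C, E, F}; {C, D}

Candidate key of the original relation: {A, B}.
Within {A, B, C, D, E, F}: {C}⁺ ∩ {A, B, C, D, E, F} = {C, D}, not the whole set, so C → D violates BCNF; decompose into {C, D} and {A, B, C, E, F}.
{C, D} is in BCNF.
{A, B, C, E, F} is in BCNF.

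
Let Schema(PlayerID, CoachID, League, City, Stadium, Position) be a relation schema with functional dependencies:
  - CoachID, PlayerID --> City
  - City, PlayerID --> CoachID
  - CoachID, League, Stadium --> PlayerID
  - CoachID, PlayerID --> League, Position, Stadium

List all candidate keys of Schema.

{City, PlayerID}, {CoachID, League, Stadium}, {CoachID, PlayerID}

{City, PlayerID}⁺ = {City, CoachID, League, PlayerID, Position, Stadium} — all of the relation — so {City, PlayerID} is a candidate key.
{CoachID, PlayerID}⁺ = {City, CoachID, League, PlayerID, Position, Stadium} — all of the relation — so {CoachID, PlayerID} is a candidate key.
{CoachID, League, Stadium}⁺ = {City, CoachID, League, PlayerID, Position, Stadium} — all of the relation — so {CoachID, League, Stadium} is a candidate key.
Any other superkey properly contains one of these, so there are no further candidate keys.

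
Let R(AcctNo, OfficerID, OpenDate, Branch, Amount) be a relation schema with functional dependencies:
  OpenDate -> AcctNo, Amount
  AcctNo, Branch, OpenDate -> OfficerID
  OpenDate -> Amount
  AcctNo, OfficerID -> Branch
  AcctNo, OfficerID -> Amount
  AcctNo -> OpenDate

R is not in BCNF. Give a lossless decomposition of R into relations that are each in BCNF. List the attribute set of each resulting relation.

Candidate keys of the original relation: {AcctNo, Branch}, {AcctNo, OfficerID}, {Branch, OpenDate}, {OfficerID, OpenDate}.
In {AcctNo, Amount, Branch, OfficerID, OpenDate}, {OpenDate} is not a superkey ({OpenDate}⁺ restricted to this set is {AcctNo, Amount, OpenDate}), so split on OpenDate -> AcctNo, Amount into {AcctNo, Amount, OpenDate} and {Branch, OfficerID, OpenDate}.
{AcctNo, Amount, OpenDate}: every determinant is a superkey — BCNF.
{Branch, OfficerID, OpenDate}: every determinant is a superkey — BCNF.

{AcctNo, Amount, OpenDate}; {Branch, OfficerID, OpenDate}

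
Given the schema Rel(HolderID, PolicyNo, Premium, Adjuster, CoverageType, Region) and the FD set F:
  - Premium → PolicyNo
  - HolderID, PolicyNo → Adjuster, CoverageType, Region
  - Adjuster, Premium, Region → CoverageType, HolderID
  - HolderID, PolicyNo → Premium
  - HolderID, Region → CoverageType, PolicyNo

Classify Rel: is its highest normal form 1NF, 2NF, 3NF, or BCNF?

Candidate keys: {Adjuster, Premium, Region}, {HolderID, PolicyNo}, {HolderID, Premium}, {HolderID, Region}. Prime attributes: {Adjuster, HolderID, PolicyNo, Premium, Region}.
Premium → PolicyNo breaks BCNF: {Premium}⁺ = {PolicyNo, Premium}, so {Premium} is not a superkey.
Its right-hand attributes {PolicyNo} are all prime, as are those of every other non-superkey FD — the relation is in 3NF.

3NF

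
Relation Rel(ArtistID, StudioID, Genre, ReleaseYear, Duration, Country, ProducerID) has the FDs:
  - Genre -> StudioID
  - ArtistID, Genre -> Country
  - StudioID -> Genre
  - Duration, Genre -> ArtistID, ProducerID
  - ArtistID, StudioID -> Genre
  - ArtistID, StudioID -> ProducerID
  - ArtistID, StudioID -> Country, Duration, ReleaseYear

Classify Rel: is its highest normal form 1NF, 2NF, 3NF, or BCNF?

3NF

Candidate keys: {ArtistID, Genre}, {ArtistID, StudioID}, {Duration, Genre}, {Duration, StudioID}. Prime attributes: {ArtistID, Duration, Genre, StudioID}.
Genre -> StudioID: {Genre}⁺ = {Genre, StudioID}, which is not all of the attributes, so the left side is not a superkey — BCNF is violated.
But every attribute on its right side ({StudioID}) is prime, and the same holds for every other non-superkey FD, so 3NF still holds.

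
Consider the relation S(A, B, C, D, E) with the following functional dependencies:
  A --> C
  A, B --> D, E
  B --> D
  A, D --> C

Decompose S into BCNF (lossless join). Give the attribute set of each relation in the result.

Candidate key of the original relation: {A, B}.
{A, B, C, D, E}: {A} determines {A, C} here but is not a superkey — split on A --> C, giving {A, C} and {A, B, D, E}.
{A, C} has no BCNF violation.
{A, B, D, E}: {B} determines {B, D} here but is not a superkey — split on B --> D, giving {B, D} and {A, B, E}.
{B, D} has no BCNF violation.
{A, B, E} has no BCNF violation.

{A, B, E}; {A, C}; {B, D}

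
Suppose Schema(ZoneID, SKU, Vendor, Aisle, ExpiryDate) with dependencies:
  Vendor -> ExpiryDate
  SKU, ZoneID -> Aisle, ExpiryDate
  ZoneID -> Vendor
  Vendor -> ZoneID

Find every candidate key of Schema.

{SKU} never appears on the right of any FD, so every key must include it.
{SKU, Vendor} is a candidate key since {SKU, Vendor}⁺ = {Aisle, ExpiryDate, SKU, Vendor, ZoneID} covers every attribute.
{SKU, ZoneID} is a candidate key since {SKU, ZoneID}⁺ = {Aisle, ExpiryDate, SKU, Vendor, ZoneID} covers every attribute.
No proper subset of any of these is a key, and no other minimal superkey exists.

{SKU, Vendor}, {SKU, ZoneID}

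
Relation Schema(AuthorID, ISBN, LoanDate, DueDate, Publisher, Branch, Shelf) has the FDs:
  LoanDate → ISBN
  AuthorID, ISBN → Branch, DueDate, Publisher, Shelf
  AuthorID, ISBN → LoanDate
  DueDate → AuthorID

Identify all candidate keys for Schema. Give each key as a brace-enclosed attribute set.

{AuthorID, ISBN}⁺ = {AuthorID, Branch, DueDate, ISBN, LoanDate, Publisher, Shelf}, which is every attribute, so {AuthorID, ISBN} is a candidate key.
{AuthorID, LoanDate}⁺ = {AuthorID, Branch, DueDate, ISBN, LoanDate, Publisher, Shelf}, which is every attribute, so {AuthorID, LoanDate} is a candidate key.
{DueDate, ISBN}⁺ = {AuthorID, Branch, DueDate, ISBN, LoanDate, Publisher, Shelf}, which is every attribute, so {DueDate, ISBN} is a candidate key.
{DueDate, LoanDate}⁺ = {AuthorID, Branch, DueDate, ISBN, LoanDate, Publisher, Shelf}, which is every attribute, so {DueDate, LoanDate} is a candidate key.
These are minimal and exhaustive — every other superkey contains one of them.

{AuthorID, ISBN}, {AuthorID, LoanDate}, {DueDate, ISBN}, {DueDate, LoanDate}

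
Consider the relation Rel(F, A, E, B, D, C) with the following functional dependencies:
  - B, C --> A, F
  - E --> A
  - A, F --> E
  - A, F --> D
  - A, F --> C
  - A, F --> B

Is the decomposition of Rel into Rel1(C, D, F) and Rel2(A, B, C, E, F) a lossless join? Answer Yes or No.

Common attributes: {C, F}; their closure is {C, F}.
Rel1 ⊄ {C, F} and Rel2 ⊄ {C, F}, so the split is lossy.

No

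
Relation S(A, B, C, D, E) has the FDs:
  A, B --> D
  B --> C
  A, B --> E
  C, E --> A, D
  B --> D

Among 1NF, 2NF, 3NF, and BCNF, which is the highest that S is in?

1NF

Candidate keys: {A, B}, {B, E}. Prime attributes: {A, B, E}.
For B --> C we have {B}⁺ = {B, C, D}; {B} is not a superkey, so BCNF fails.
Because {C} is non-prime and the left side of B --> C is not a superkey, the relation is not in 3NF.
The proper key subset {B} of {A, B} determines non-prime {C, D}, so the relation is not even in 2NF.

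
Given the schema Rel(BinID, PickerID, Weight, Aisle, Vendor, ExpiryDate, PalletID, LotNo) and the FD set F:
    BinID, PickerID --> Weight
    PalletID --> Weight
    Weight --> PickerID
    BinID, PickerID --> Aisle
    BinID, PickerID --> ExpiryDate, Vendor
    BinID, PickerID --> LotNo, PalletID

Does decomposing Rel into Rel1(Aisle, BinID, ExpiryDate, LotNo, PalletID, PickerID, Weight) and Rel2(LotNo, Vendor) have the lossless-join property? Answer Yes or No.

The shared attributes are {LotNo} and {LotNo}⁺ = {LotNo}.
The closure covers neither Rel1 nor Rel2 entirely; the join is not lossless.

No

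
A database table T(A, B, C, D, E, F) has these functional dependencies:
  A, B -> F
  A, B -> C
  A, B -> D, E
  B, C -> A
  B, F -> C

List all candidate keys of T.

{A, B}, {B, C}, {B, F}

{B} never appears on the right of any FD, so every key must include it.
{A, B} is a candidate key since {A, B}⁺ = {A, B, C, D, E, F} covers every attribute.
{B, C} is a candidate key since {B, C}⁺ = {A, B, C, D, E, F} covers every attribute.
{B, F} is a candidate key since {B, F}⁺ = {A, B, C, D, E, F} covers every attribute.
These are minimal and exhaustive — every other superkey contains one of them.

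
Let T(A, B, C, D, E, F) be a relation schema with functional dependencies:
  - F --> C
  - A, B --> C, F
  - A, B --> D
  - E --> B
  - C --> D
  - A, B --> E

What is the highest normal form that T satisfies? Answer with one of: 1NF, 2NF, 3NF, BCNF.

2NF

Candidate keys: {A, B}, {A, E}. Prime attributes: {A, B, E}.
F --> C: {F}⁺ = {C, D, F}, which is not all of the attributes, so the left side is not a superkey — BCNF is violated.
Because {C} is non-prime and the left side of F --> C is not a superkey, the relation is not in 3NF.
No proper subset of a key has a non-prime attribute in its closure, so there is no partial dependency; 2NF holds.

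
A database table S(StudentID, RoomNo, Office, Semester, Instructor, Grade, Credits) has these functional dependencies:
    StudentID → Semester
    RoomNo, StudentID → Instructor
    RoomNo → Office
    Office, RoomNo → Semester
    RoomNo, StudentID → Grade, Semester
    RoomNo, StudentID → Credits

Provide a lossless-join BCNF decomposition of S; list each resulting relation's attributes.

{Credits, Grade, Instructor, RoomNo, StudentID}; {Office, RoomNo}; {Semester, StudentID}

Candidate key of the original relation: {RoomNo, StudentID}.
Within {Credits, Grade, Instructor, Office, RoomNo, Semester, StudentID}: {StudentID}⁺ ∩ {Credits, Grade, Instructor, Office, RoomNo, Semester, StudentID} = {Semester, StudentID}, not the whole set, so StudentID → Semester violates BCNF; decompose into {Semester, StudentID} and {Credits, Grade, Instructor, Office, RoomNo, StudentID}.
{Semester, StudentID}: every determinant is a superkey — BCNF.
Within {Credits, Grade, Instructor, Office, RoomNo, StudentID}: {RoomNo}⁺ ∩ {Credits, Grade, Instructor, Office, RoomNo, StudentID} = {Office, RoomNo}, not the whole set, so RoomNo → Office violates BCNF; decompose into {Office, RoomNo} and {Credits, Grade, Instructor, RoomNo, StudentID}.
{Office, RoomNo}: every determinant is a superkey — BCNF.
{Credits, Grade, Instructor, RoomNo, StudentID}: every determinant is a superkey — BCNF.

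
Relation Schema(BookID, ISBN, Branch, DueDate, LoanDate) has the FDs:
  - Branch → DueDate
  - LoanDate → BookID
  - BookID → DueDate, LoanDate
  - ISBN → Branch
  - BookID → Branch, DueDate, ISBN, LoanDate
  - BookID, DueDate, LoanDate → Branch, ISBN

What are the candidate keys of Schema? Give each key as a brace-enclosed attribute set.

{BookID}⁺ = {BookID, Branch, DueDate, ISBN, LoanDate}, which is every attribute, so {BookID} is a candidate key.
{LoanDate}⁺ = {BookID, Branch, DueDate, ISBN, LoanDate}, which is every attribute, so {LoanDate} is a candidate key.
Any other superkey properly contains one of these, so there are no further candidate keys.

{BookID}, {LoanDate}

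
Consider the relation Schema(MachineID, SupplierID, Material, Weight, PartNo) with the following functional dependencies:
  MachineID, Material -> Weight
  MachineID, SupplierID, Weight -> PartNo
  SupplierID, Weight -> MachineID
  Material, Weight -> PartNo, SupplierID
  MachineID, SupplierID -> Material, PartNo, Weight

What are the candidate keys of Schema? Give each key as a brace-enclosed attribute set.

{MachineID, Material}, {MachineID, SupplierID}, {Material, Weight}, {SupplierID, Weight}

{MachineID, Material}⁺ = {MachineID, Material, PartNo, SupplierID, Weight} — all of the relation — so {MachineID, Material} is a candidate key.
{MachineID, SupplierID}⁺ = {MachineID, Material, PartNo, SupplierID, Weight} — all of the relation — so {MachineID, SupplierID} is a candidate key.
{Material, Weight}⁺ = {MachineID, Material, PartNo, SupplierID, Weight} — all of the relation — so {Material, Weight} is a candidate key.
{SupplierID, Weight}⁺ = {MachineID, Material, PartNo, SupplierID, Weight} — all of the relation — so {SupplierID, Weight} is a candidate key.
No proper subset of any of these is a key, and no other minimal superkey exists.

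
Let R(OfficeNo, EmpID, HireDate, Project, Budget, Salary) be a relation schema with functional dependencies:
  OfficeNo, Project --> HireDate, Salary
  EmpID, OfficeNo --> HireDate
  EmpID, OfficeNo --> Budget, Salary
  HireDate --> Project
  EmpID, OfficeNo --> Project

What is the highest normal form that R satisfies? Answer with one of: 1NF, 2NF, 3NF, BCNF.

2NF

Candidate key: {EmpID, OfficeNo}. Prime attributes: {EmpID, OfficeNo}.
For OfficeNo, Project --> HireDate, Salary we have {OfficeNo, Project}⁺ = {HireDate, OfficeNo, Project, Salary}; {OfficeNo, Project} is not a superkey, so BCNF fails.
Because {HireDate, Salary} are non-prime and the left side of OfficeNo, Project --> HireDate, Salary is not a superkey, the relation is not in 3NF.
Checking every proper subset of each key, none determines a non-prime attribute — 2NF is satisfied.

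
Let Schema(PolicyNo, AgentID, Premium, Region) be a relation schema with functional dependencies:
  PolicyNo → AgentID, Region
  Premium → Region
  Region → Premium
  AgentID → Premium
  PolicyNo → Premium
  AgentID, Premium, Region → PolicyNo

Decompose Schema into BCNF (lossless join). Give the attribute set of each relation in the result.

{AgentID, PolicyNo, Premium}; {Premium, Region}

Candidate keys of the original relation: {AgentID}, {PolicyNo}.
In {AgentID, PolicyNo, Premium, Region}, {Premium} is not a superkey ({Premium}⁺ restricted to this set is {Premium, Region}), so split on Premium → Region into {Premium, Region} and {AgentID, PolicyNo, Premium}.
{Premium, Region}: every determinant is a superkey — BCNF.
{AgentID, PolicyNo, Premium}: every determinant is a superkey — BCNF.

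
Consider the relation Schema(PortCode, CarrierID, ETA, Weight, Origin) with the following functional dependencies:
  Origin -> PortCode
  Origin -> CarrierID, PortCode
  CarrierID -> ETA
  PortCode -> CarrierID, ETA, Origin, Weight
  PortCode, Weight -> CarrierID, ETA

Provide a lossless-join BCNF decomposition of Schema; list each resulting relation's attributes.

{CarrierID, ETA}; {CarrierID, Origin, PortCode, Weight}

Candidate keys of the original relation: {Origin}, {PortCode}.
{CarrierID, ETA, Origin, PortCode, Weight}: {CarrierID} determines {CarrierID, ETA} here but is not a superkey — split on CarrierID -> ETA, giving {CarrierID, ETA} and {CarrierID, Origin, PortCode, Weight}.
{CarrierID, ETA}: every determinant is a superkey — BCNF.
{CarrierID, Origin, PortCode, Weight}: every determinant is a superkey — BCNF.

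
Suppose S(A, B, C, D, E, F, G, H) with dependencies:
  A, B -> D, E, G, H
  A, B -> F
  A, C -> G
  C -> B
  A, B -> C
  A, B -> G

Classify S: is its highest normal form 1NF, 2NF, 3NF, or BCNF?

3NF

Candidate keys: {A, B}, {A, C}. Prime attributes: {A, B, C}.
For C -> B we have {C}⁺ = {B, C}; {C} is not a superkey, so BCNF fails.
Its right-hand attributes {B} are all prime, as are those of every other non-superkey FD — the relation is in 3NF.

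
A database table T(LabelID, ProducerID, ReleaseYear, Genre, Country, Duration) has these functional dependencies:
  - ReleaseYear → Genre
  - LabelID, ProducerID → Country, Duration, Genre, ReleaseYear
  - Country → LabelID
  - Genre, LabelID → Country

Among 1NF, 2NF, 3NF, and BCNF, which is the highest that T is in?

2NF

Candidate keys: {Country, ProducerID}, {LabelID, ProducerID}. Prime attributes: {Country, LabelID, ProducerID}.
ReleaseYear → Genre: {ReleaseYear}⁺ = {Genre, ReleaseYear}, which is not all of the attributes, so the left side is not a superkey — BCNF is violated.
ReleaseYear → Genre determines the non-prime attribute {Genre} from a non-superkey — 3NF is violated.
No non-prime attribute depends on a proper subset of any candidate key, so 2NF holds.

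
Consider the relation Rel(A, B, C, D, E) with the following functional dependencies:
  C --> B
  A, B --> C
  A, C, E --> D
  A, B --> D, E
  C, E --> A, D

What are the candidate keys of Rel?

{A, B}, {A, C}, {C, E}

{A, B} is a candidate key since {A, B}⁺ = {A, B, C, D, E} covers every attribute.
{A, C} is a candidate key since {A, C}⁺ = {A, B, C, D, E} covers every attribute.
{C, E} is a candidate key since {C, E}⁺ = {A, B, C, D, E} covers every attribute.
These are minimal and exhaustive — every other superkey contains one of them.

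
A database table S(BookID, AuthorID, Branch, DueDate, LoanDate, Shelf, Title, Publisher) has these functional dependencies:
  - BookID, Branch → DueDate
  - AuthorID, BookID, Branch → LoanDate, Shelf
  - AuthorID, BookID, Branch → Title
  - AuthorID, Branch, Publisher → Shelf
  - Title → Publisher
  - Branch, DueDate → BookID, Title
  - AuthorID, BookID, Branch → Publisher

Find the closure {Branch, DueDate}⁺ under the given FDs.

{BookID, Branch, DueDate, Publisher, Title}

Start with {Branch, DueDate}.
Branch, DueDate → BookID, Title applies; add {BookID, Title} → now {BookID, Branch, DueDate, Title}.
Title → Publisher applies; add {Publisher} → now {BookID, Branch, DueDate, Publisher, Title}.
No further FD applies.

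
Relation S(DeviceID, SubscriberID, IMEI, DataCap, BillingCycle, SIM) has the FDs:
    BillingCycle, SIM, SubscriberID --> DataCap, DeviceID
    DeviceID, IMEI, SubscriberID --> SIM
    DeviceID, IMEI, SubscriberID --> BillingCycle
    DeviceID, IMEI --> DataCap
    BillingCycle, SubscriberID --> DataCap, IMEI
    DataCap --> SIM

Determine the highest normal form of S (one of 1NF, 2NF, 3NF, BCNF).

Candidate keys: {BillingCycle, SubscriberID}, {DeviceID, IMEI, SubscriberID}. Prime attributes: {BillingCycle, DeviceID, IMEI, SubscriberID}.
DeviceID, IMEI --> DataCap breaks BCNF: {DeviceID, IMEI}⁺ = {DataCap, DeviceID, IMEI, SIM}, so {DeviceID, IMEI} is not a superkey.
DeviceID, IMEI --> DataCap has non-prime {DataCap} on the right and a non-superkey on the left, so 3NF fails.
The proper key subset {DeviceID, IMEI} of {DeviceID, IMEI, SubscriberID} determines non-prime {DataCap, SIM}, so the relation is not even in 2NF.

1NF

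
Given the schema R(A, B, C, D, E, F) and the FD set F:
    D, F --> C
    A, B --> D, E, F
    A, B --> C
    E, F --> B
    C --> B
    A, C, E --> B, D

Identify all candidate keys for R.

{A} never appears on the right of any FD, so every key must include it.
{A, B}⁺ = {A, B, C, D, E, F} — all of the relation — so {A, B} is a candidate key.
{A, C}⁺ = {A, B, C, D, E, F} — all of the relation — so {A, C} is a candidate key.
{A, D, F}⁺ = {A, B, C, D, E, F} — all of the relation — so {A, D, F} is a candidate key.
{A, E, F}⁺ = {A, B, C, D, E, F} — all of the relation — so {A, E, F} is a candidate key.
These are minimal and exhaustive — every other superkey contains one of them.

{A, B}, {A, C}, {A, D, F}, {A, E, F}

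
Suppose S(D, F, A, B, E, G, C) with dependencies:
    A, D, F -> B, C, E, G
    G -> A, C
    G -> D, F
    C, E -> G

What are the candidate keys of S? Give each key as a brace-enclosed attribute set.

{A, D, F}, {C, E}, {G}

{G}⁺ = {A, B, C, D, E, F, G} — all of the relation — so {G} is a candidate key.
{C, E}⁺ = {A, B, C, D, E, F, G} — all of the relation — so {C, E} is a candidate key.
{A, D, F}⁺ = {A, B, C, D, E, F, G} — all of the relation — so {A, D, F} is a candidate key.
Any other superkey properly contains one of these, so there are no further candidate keys.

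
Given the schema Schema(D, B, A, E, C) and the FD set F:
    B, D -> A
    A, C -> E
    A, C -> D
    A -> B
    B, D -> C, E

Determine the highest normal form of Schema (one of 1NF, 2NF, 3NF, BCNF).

Candidate keys: {A, C}, {A, D}, {B, D}. Prime attributes: {A, B, C, D}.
A -> B: {A}⁺ = {A, B}, which is not all of the attributes, so the left side is not a superkey — BCNF is violated.
But every attribute on its right side ({B}) is prime, and the same holds for every other non-superkey FD, so 3NF still holds.

3NF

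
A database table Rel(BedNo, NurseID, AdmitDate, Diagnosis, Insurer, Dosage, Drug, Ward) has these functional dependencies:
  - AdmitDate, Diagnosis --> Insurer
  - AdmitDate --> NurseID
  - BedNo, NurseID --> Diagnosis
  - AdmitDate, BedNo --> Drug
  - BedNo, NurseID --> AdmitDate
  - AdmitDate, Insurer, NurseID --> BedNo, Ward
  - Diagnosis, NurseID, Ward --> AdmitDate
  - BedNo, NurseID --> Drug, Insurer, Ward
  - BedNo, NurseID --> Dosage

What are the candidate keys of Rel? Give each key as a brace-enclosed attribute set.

{AdmitDate, BedNo} is a candidate key since {AdmitDate, BedNo}⁺ = {AdmitDate, BedNo, Diagnosis, Dosage, Drug, Insurer, NurseID, Ward} covers every attribute.
{AdmitDate, Diagnosis} is a candidate key since {AdmitDate, Diagnosis}⁺ = {AdmitDate, BedNo, Diagnosis, Dosage, Drug, Insurer, NurseID, Ward} covers every attribute.
{AdmitDate, Insurer} is a candidate key since {AdmitDate, Insurer}⁺ = {AdmitDate, BedNo, Diagnosis, Dosage, Drug, Insurer, NurseID, Ward} covers every attribute.
{BedNo, NurseID} is a candidate key since {BedNo, NurseID}⁺ = {AdmitDate, BedNo, Diagnosis, Dosage, Drug, Insurer, NurseID, Ward} covers every attribute.
{Diagnosis, NurseID, Ward} is a candidate key since {Diagnosis, NurseID, Ward}⁺ = {AdmitDate, BedNo, Diagnosis, Dosage, Drug, Insurer, NurseID, Ward} covers every attribute.
These are minimal and exhaustive — every other superkey contains one of them.

{AdmitDate, BedNo}, {AdmitDate, Diagnosis}, {AdmitDate, Insurer}, {BedNo, NurseID}, {Diagnosis, NurseID, Ward}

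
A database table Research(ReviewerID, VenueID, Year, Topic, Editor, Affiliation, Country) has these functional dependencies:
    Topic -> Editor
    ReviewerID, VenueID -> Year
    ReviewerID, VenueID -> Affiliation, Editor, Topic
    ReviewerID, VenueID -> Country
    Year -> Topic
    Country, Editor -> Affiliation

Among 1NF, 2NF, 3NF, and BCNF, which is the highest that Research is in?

2NF

Candidate key: {ReviewerID, VenueID}. Prime attributes: {ReviewerID, VenueID}.
For Topic -> Editor we have {Topic}⁺ = {Editor, Topic}; {Topic} is not a superkey, so BCNF fails.
Because {Editor} is non-prime and the left side of Topic -> Editor is not a superkey, the relation is not in 3NF.
No non-prime attribute depends on a proper subset of any candidate key, so 2NF holds.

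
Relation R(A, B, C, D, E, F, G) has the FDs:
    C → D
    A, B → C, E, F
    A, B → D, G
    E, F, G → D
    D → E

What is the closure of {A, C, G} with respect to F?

{A, C, D, E, G}

Start with {A, C, G}.
C → D applies; add {D} → now {A, C, D, G}.
D → E applies; add {E} → now {A, C, D, E, G}.
No further FD applies.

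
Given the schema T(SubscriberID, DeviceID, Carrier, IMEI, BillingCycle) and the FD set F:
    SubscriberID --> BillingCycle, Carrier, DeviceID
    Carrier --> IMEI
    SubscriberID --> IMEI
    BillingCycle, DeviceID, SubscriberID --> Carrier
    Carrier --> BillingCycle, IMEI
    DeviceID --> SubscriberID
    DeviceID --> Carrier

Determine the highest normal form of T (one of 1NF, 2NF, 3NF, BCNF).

2NF

Candidate keys: {DeviceID}, {SubscriberID}. Prime attributes: {DeviceID, SubscriberID}.
Carrier --> IMEI breaks BCNF: {Carrier}⁺ = {BillingCycle, Carrier, IMEI}, so {Carrier} is not a superkey.
Carrier --> IMEI has non-prime {IMEI} on the right and a non-superkey on the left, so 3NF fails.
Every candidate key is a single attribute, so no partial dependency is possible; 2NF holds.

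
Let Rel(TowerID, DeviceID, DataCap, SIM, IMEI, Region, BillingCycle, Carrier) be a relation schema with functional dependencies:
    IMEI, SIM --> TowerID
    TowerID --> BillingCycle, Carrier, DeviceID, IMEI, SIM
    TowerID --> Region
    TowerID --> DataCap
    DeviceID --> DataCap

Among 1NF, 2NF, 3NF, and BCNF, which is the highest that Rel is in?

2NF

Candidate keys: {IMEI, SIM}, {TowerID}. Prime attributes: {IMEI, SIM, TowerID}.
DeviceID --> DataCap: {DeviceID}⁺ = {DataCap, DeviceID}, which is not all of the attributes, so the left side is not a superkey — BCNF is violated.
Because {DataCap} is non-prime and the left side of DeviceID --> DataCap is not a superkey, the relation is not in 3NF.
No non-prime attribute depends on a proper subset of any candidate key, so 2NF holds.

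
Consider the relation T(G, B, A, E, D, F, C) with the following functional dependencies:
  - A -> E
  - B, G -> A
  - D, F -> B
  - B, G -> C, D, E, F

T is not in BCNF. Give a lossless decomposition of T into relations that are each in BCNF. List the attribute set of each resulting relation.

Candidate keys of the original relation: {B, G}, {D, F, G}.
Within {A, B, C, D, E, F, G}: {A}⁺ ∩ {A, B, C, D, E, F, G} = {A, E}, not the whole set, so A -> E violates BCNF; decompose into {A, E} and {A, B, C, D, F, G}.
{A, E} has no BCNF violation.
Within {A, B, C, D, F, G}: {D, F}⁺ ∩ {A, B, C, D, F, G} = {B, D, F}, not the whole set, so D, F -> B violates BCNF; decompose into {B, D, F} and {A, C, D, F, G}.
{B, D, F} has no BCNF violation.
{A, C, D, F, G} has no BCNF violation.

{A, C, D, F, G}; {A, E}; {B, D, F}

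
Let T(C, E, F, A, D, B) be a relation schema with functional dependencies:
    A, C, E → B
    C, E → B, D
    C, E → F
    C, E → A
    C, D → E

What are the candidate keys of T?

{C, D}, {C, E}

Attributes never on any right-hand side: {C} — every candidate key must contain it.
Closure of {C, D} is {A, B, C, D, E, F}, the whole schema; {C, D} is a candidate key.
Closure of {C, E} is {A, B, C, D, E, F}, the whole schema; {C, E} is a candidate key.
These are minimal and exhaustive — every other superkey contains one of them.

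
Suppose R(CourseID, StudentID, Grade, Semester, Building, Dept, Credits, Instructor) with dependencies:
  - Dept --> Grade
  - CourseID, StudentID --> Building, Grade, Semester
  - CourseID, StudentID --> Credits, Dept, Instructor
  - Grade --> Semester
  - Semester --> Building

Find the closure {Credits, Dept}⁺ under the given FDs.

Start with {Credits, Dept}.
Dept --> Grade applies; add {Grade} → now {Credits, Dept, Grade}.
Grade --> Semester applies; add {Semester} → now {Credits, Dept, Grade, Semester}.
Semester --> Building applies; add {Building} → now {Building, Credits, Dept, Grade, Semester}.
No further FD applies.

{Building, Credits, Dept, Grade, Semester}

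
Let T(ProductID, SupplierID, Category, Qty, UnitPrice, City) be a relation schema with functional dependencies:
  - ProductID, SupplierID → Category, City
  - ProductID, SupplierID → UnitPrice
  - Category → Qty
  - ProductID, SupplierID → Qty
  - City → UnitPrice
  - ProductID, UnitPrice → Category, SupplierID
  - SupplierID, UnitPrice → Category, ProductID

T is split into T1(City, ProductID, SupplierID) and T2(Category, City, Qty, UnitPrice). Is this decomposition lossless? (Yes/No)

T1 ∩ T2 = {City}; its closure under F is {City, UnitPrice}.
T1 ⊄ {City, UnitPrice} and T2 ⊄ {City, UnitPrice}, so the split is lossy.

No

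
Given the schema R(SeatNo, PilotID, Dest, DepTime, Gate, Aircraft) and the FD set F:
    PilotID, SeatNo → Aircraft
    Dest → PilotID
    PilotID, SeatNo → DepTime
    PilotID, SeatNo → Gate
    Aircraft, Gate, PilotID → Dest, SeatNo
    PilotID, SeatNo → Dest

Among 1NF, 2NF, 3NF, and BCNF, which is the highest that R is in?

Candidate keys: {Aircraft, Dest, Gate}, {Aircraft, Gate, PilotID}, {Dest, SeatNo}, {PilotID, SeatNo}. Prime attributes: {Aircraft, Dest, Gate, PilotID, SeatNo}.
Dest → PilotID: {Dest}⁺ = {Dest, PilotID}, which is not all of the attributes, so the left side is not a superkey — BCNF is violated.
Its right-hand attributes {PilotID} are all prime, as are those of every other non-superkey FD — the relation is in 3NF.

3NF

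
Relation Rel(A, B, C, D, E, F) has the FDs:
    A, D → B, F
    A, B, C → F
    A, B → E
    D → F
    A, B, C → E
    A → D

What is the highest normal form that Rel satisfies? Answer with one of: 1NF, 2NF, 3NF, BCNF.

1NF

Candidate key: {A, C}. Prime attributes: {A, C}.
A, D → B, F: {A, D}⁺ = {A, B, D, E, F}, which is not all of the attributes, so the left side is not a superkey — BCNF is violated.
A, D → B, F determines the non-prime attributes {B, F} from a non-superkey — 3NF is violated.
Since {A} ⊂ {A, C} and {A}⁺ ⊇ {B, D, E, F} with {B, D, E, F} non-prime, there is a partial dependency; 2NF fails.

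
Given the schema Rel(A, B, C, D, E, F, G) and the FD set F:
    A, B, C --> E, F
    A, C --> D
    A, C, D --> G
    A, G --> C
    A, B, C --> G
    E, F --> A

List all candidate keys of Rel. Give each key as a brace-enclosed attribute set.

Attributes never on any right-hand side: {B} — every candidate key must contain it.
Closure of {A, B, C} is {A, B, C, D, E, F, G}, the whole schema; {A, B, C} is a candidate key.
Closure of {A, B, G} is {A, B, C, D, E, F, G}, the whole schema; {A, B, G} is a candidate key.
Closure of {B, C, E, F} is {A, B, C, D, E, F, G}, the whole schema; {B, C, E, F} is a candidate key.
Closure of {B, E, F, G} is {A, B, C, D, E, F, G}, the whole schema; {B, E, F, G} is a candidate key.
No proper subset of any of these is a key, and no other minimal superkey exists.

{A, B, C}, {A, B, G}, {B, C, E, F}, {B, E, F, G}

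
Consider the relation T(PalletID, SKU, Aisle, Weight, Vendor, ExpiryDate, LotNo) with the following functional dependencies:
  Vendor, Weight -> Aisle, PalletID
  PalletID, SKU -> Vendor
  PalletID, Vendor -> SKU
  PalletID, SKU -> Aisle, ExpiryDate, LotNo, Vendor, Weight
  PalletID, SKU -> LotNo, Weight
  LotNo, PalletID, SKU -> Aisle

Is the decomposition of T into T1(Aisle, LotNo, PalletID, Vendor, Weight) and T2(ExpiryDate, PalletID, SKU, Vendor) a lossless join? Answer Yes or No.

Yes

Common attributes: {PalletID, Vendor}; their closure is {Aisle, ExpiryDate, LotNo, PalletID, SKU, Vendor, Weight}.
Since T1 ⊆ {Aisle, ExpiryDate, LotNo, PalletID, SKU, Vendor, Weight}, the intersection is a superkey of T1; the decomposition is lossless.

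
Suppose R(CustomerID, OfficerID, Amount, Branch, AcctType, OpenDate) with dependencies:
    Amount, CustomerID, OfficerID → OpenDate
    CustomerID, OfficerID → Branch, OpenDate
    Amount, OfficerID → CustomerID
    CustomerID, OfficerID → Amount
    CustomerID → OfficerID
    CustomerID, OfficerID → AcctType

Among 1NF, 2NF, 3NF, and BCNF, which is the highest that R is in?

Candidate keys: {Amount, OfficerID}, {CustomerID}. Prime attributes: {Amount, CustomerID, OfficerID}.
Each dependency's left side is a superkey — BCNF holds.

BCNF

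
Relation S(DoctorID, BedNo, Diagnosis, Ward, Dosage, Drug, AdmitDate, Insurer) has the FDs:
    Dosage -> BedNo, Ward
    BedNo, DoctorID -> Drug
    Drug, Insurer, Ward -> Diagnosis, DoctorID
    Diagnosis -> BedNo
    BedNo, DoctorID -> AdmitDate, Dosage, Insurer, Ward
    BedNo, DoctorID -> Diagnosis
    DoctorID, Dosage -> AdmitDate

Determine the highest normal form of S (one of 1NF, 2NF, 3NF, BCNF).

Candidate keys: {BedNo, DoctorID}, {Diagnosis, DoctorID}, {DoctorID, Dosage}, {Dosage, Drug, Insurer}, {Drug, Insurer, Ward}. Prime attributes: {BedNo, Diagnosis, DoctorID, Dosage, Drug, Insurer, Ward}.
Dosage -> BedNo, Ward breaks BCNF: {Dosage}⁺ = {BedNo, Dosage, Ward}, so {Dosage} is not a superkey.
Since {BedNo, Ward} ⊆ prime attributes and every other non-superkey FD also has a prime right side, the schema is in 3NF.

3NF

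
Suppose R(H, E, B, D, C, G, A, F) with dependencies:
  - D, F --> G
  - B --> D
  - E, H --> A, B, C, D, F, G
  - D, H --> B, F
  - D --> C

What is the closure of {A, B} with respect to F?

{A, B, C, D}

Start with {A, B}.
B --> D applies; add {D} → now {A, B, D}.
D --> C applies; add {C} → now {A, B, C, D}.
No further FD applies.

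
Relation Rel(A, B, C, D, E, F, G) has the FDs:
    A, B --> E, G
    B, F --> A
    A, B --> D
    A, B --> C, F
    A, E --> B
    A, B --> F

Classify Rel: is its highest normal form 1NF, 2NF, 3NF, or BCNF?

BCNF

Candidate keys: {A, B}, {A, E}, {B, F}. Prime attributes: {A, B, E, F}.
Each dependency's left side is a superkey — BCNF holds.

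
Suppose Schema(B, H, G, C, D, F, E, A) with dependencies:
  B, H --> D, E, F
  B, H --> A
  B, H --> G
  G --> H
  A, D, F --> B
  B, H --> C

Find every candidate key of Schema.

{A, D, F, G}, {A, D, F, H}, {B, G}, {B, H}

{B, G} is a candidate key since {B, G}⁺ = {A, B, C, D, E, F, G, H} covers every attribute.
{B, H} is a candidate key since {B, H}⁺ = {A, B, C, D, E, F, G, H} covers every attribute.
{A, D, F, G} is a candidate key since {A, D, F, G}⁺ = {A, B, C, D, E, F, G, H} covers every attribute.
{A, D, F, H} is a candidate key since {A, D, F, H}⁺ = {A, B, C, D, E, F, G, H} covers every attribute.
Any other superkey properly contains one of these, so there are no further candidate keys.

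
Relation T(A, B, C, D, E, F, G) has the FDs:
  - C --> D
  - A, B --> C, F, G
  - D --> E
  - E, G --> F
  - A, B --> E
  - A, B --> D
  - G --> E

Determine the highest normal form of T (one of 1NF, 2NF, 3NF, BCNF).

Candidate key: {A, B}. Prime attributes: {A, B}.
C --> D breaks BCNF: {C}⁺ = {C, D, E}, so {C} is not a superkey.
C --> D has non-prime {D} on the right and a non-superkey on the left, so 3NF fails.
No proper subset of a key has a non-prime attribute in its closure, so there is no partial dependency; 2NF holds.

2NF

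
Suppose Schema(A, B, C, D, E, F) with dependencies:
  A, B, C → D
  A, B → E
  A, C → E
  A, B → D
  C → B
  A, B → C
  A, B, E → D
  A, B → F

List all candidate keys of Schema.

{A, B}, {A, C}

{A} never appears on the right of any FD, so every key must include it.
Closure of {A, B} is {A, B, C, D, E, F}, the whole schema; {A, B} is a candidate key.
Closure of {A, C} is {A, B, C, D, E, F}, the whole schema; {A, C} is a candidate key.
Any other superkey properly contains one of these, so there are no further candidate keys.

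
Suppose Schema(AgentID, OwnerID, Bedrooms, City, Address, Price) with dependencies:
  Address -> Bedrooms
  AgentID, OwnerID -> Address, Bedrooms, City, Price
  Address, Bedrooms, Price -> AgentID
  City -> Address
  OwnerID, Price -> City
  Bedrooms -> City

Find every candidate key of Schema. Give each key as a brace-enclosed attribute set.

{AgentID, OwnerID}, {OwnerID, Price}

Attributes never on any right-hand side: {OwnerID} — every candidate key must contain it.
{AgentID, OwnerID}⁺ = {Address, AgentID, Bedrooms, City, OwnerID, Price}, which is every attribute, so {AgentID, OwnerID} is a candidate key.
{OwnerID, Price}⁺ = {Address, AgentID, Bedrooms, City, OwnerID, Price}, which is every attribute, so {OwnerID, Price} is a candidate key.
Any other superkey properly contains one of these, so there are no further candidate keys.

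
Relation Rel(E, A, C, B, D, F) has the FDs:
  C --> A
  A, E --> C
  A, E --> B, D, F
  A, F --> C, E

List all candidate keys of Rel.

{A, E}, {A, F}, {C, E}, {C, F}

{A, E} is a candidate key since {A, E}⁺ = {A, B, C, D, E, F} covers every attribute.
{A, F} is a candidate key since {A, F}⁺ = {A, B, C, D, E, F} covers every attribute.
{C, E} is a candidate key since {C, E}⁺ = {A, B, C, D, E, F} covers every attribute.
{C, F} is a candidate key since {C, F}⁺ = {A, B, C, D, E, F} covers every attribute.
These are minimal and exhaustive — every other superkey contains one of them.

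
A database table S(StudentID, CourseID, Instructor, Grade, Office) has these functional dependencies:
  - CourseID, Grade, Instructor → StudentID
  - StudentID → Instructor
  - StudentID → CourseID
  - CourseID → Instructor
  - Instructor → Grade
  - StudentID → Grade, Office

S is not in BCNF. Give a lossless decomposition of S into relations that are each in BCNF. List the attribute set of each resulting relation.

Candidate keys of the original relation: {CourseID}, {StudentID}.
Within {CourseID, Grade, Instructor, Office, StudentID}: {Instructor}⁺ ∩ {CourseID, Grade, Instructor, Office, StudentID} = {Grade, Instructor}, not the whole set, so Instructor → Grade violates BCNF; decompose into {Grade, Instructor} and {CourseID, Instructor, Office, StudentID}.
{Grade, Instructor} has no BCNF violation.
{CourseID, Instructor, Office, StudentID} has no BCNF violation.

{CourseID, Instructor, Office, StudentID}; {Grade, Instructor}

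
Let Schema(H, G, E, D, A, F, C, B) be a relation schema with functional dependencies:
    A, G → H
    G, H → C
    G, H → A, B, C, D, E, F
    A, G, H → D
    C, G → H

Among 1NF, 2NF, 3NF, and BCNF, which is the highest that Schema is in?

BCNF

Candidate keys: {A, G}, {C, G}, {G, H}. Prime attributes: {A, C, G, H}.
The left-hand side of every FD is a superkey, so BCNF is satisfied.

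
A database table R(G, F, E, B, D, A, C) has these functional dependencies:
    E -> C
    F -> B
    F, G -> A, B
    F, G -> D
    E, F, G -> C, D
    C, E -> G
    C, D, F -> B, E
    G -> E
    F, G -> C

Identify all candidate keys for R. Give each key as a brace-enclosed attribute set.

{C, D, F}, {E, F}, {F, G}

Attributes never on any right-hand side: {F} — every candidate key must contain it.
{E, F}⁺ = {A, B, C, D, E, F, G}, which is every attribute, so {E, F} is a candidate key.
{F, G}⁺ = {A, B, C, D, E, F, G}, which is every attribute, so {F, G} is a candidate key.
{C, D, F}⁺ = {A, B, C, D, E, F, G}, which is every attribute, so {C, D, F} is a candidate key.
Any other superkey properly contains one of these, so there are no further candidate keys.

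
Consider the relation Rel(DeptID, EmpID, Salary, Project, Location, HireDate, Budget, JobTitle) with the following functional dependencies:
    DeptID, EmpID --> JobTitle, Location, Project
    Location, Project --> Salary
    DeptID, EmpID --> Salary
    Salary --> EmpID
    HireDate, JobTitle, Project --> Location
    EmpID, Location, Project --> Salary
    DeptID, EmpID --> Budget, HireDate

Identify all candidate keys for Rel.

{DeptID, EmpID}, {DeptID, HireDate, JobTitle, Project}, {DeptID, Location, Project}, {DeptID, Salary}

{DeptID} never appears on the right of any FD, so every key must include it.
{DeptID, EmpID} is a candidate key since {DeptID, EmpID}⁺ = {Budget, DeptID, EmpID, HireDate, JobTitle, Location, Project, Salary} covers every attribute.
{DeptID, Salary} is a candidate key since {DeptID, Salary}⁺ = {Budget, DeptID, EmpID, HireDate, JobTitle, Location, Project, Salary} covers every attribute.
{DeptID, Location, Project} is a candidate key since {DeptID, Location, Project}⁺ = {Budget, DeptID, EmpID, HireDate, JobTitle, Location, Project, Salary} covers every attribute.
{DeptID, HireDate, JobTitle, Project} is a candidate key since {DeptID, HireDate, JobTitle, Project}⁺ = {Budget, DeptID, EmpID, HireDate, JobTitle, Location, Project, Salary} covers every attribute.
No proper subset of any of these is a key, and no other minimal superkey exists.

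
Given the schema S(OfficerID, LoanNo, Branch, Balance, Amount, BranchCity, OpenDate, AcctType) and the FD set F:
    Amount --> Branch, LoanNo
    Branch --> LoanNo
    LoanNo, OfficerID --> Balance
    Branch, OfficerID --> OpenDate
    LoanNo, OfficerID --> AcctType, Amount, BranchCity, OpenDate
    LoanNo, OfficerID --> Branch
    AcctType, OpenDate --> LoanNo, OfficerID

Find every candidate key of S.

{AcctType, OpenDate}, {Amount, OfficerID}, {Branch, OfficerID}, {LoanNo, OfficerID}

Closure of {AcctType, OpenDate} is {AcctType, Amount, Balance, Branch, BranchCity, LoanNo, OfficerID, OpenDate}, the whole schema; {AcctType, OpenDate} is a candidate key.
Closure of {Amount, OfficerID} is {AcctType, Amount, Balance, Branch, BranchCity, LoanNo, OfficerID, OpenDate}, the whole schema; {Amount, OfficerID} is a candidate key.
Closure of {Branch, OfficerID} is {AcctType, Amount, Balance, Branch, BranchCity, LoanNo, OfficerID, OpenDate}, the whole schema; {Branch, OfficerID} is a candidate key.
Closure of {LoanNo, OfficerID} is {AcctType, Amount, Balance, Branch, BranchCity, LoanNo, OfficerID, OpenDate}, the whole schema; {LoanNo, OfficerID} is a candidate key.
Any other superkey properly contains one of these, so there are no further candidate keys.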